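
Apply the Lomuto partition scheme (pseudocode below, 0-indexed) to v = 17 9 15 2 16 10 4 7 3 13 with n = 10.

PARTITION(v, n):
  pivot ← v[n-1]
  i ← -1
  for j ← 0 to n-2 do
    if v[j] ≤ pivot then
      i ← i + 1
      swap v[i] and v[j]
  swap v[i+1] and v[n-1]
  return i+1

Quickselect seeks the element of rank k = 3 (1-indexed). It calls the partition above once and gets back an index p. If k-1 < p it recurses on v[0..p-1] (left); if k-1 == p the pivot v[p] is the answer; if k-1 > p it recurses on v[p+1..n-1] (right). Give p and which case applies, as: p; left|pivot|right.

pivot = v[9] = 13; i = -1
j=0: v[0]=17 > 13 → no swap
j=1: v[1]=9 ≤ 13 → i=0, swap v[0],v[1] → 9 17 15 2 16 10 4 7 3 13
j=2: v[2]=15 > 13 → no swap
j=3: v[3]=2 ≤ 13 → i=1, swap v[1],v[3] → 9 2 15 17 16 10 4 7 3 13
j=4: v[4]=16 > 13 → no swap
j=5: v[5]=10 ≤ 13 → i=2, swap v[2],v[5] → 9 2 10 17 16 15 4 7 3 13
j=6: v[6]=4 ≤ 13 → i=3, swap v[3],v[6] → 9 2 10 4 16 15 17 7 3 13
j=7: v[7]=7 ≤ 13 → i=4, swap v[4],v[7] → 9 2 10 4 7 15 17 16 3 13
j=8: v[8]=3 ≤ 13 → i=5, swap v[5],v[8] → 9 2 10 4 7 3 17 16 15 13
final swap v[6],v[9] → 9 2 10 4 7 3 13 16 15 17; return 6
p = 6; k-1 = 2 < 6 ⇒ left

6; left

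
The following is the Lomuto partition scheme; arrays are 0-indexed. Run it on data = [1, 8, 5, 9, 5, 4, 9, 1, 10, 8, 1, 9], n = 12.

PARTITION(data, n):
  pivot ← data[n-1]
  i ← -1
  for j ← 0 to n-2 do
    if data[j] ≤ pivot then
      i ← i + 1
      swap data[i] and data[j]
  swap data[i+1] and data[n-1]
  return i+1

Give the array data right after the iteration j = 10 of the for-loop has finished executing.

[1, 8, 5, 9, 5, 4, 9, 1, 8, 1, 10, 9]

pivot = data[11] = 9; i = -1
j=0: data[0]=1 ≤ 9 → i=0, swap data[0],data[0] (no change) → [1, 8, 5, 9, 5, 4, 9, 1, 10, 8, 1, 9]
j=1: data[1]=8 ≤ 9 → i=1, swap data[1],data[1] (no change) → [1, 8, 5, 9, 5, 4, 9, 1, 10, 8, 1, 9]
j=2: data[2]=5 ≤ 9 → i=2, swap data[2],data[2] (no change) → [1, 8, 5, 9, 5, 4, 9, 1, 10, 8, 1, 9]
j=3: data[3]=9 ≤ 9 → i=3, swap data[3],data[3] (no change) → [1, 8, 5, 9, 5, 4, 9, 1, 10, 8, 1, 9]
j=4: data[4]=5 ≤ 9 → i=4, swap data[4],data[4] (no change) → [1, 8, 5, 9, 5, 4, 9, 1, 10, 8, 1, 9]
j=5: data[5]=4 ≤ 9 → i=5, swap data[5],data[5] (no change) → [1, 8, 5, 9, 5, 4, 9, 1, 10, 8, 1, 9]
j=6: data[6]=9 ≤ 9 → i=6, swap data[6],data[6] (no change) → [1, 8, 5, 9, 5, 4, 9, 1, 10, 8, 1, 9]
j=7: data[7]=1 ≤ 9 → i=7, swap data[7],data[7] (no change) → [1, 8, 5, 9, 5, 4, 9, 1, 10, 8, 1, 9]
j=8: data[8]=10 > 9 → no swap
j=9: data[9]=8 ≤ 9 → i=8, swap data[8],data[9] → [1, 8, 5, 9, 5, 4, 9, 1, 8, 10, 1, 9]
j=10: data[10]=1 ≤ 9 → i=9, swap data[9],data[10] → [1, 8, 5, 9, 5, 4, 9, 1, 8, 1, 10, 9]
(after j=10) data = [1, 8, 5, 9, 5, 4, 9, 1, 8, 1, 10, 9]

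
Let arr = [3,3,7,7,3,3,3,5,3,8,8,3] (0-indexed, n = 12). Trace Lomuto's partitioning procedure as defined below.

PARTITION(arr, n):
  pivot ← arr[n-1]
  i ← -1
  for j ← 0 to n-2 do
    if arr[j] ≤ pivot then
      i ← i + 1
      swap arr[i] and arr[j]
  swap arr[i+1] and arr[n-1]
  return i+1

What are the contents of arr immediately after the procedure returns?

[3,3,3,3,3,3,3,5,7,8,8,7]

pivot = arr[11] = 3; i = -1
j=0: arr[0]=3 ≤ 3 → i=0, swap arr[0],arr[0] (no change) → [3,3,7,7,3,3,3,5,3,8,8,3]
j=1: arr[1]=3 ≤ 3 → i=1, swap arr[1],arr[1] (no change) → [3,3,7,7,3,3,3,5,3,8,8,3]
j=2: arr[2]=7 > 3 → no swap
j=3: arr[3]=7 > 3 → no swap
j=4: arr[4]=3 ≤ 3 → i=2, swap arr[2],arr[4] → [3,3,3,7,7,3,3,5,3,8,8,3]
j=5: arr[5]=3 ≤ 3 → i=3, swap arr[3],arr[5] → [3,3,3,3,7,7,3,5,3,8,8,3]
j=6: arr[6]=3 ≤ 3 → i=4, swap arr[4],arr[6] → [3,3,3,3,3,7,7,5,3,8,8,3]
j=7: arr[7]=5 > 3 → no swap
j=8: arr[8]=3 ≤ 3 → i=5, swap arr[5],arr[8] → [3,3,3,3,3,3,7,5,7,8,8,3]
j=9: arr[9]=8 > 3 → no swap
j=10: arr[10]=8 > 3 → no swap
final swap arr[6],arr[11] → [3,3,3,3,3,3,3,5,7,8,8,7]; return 6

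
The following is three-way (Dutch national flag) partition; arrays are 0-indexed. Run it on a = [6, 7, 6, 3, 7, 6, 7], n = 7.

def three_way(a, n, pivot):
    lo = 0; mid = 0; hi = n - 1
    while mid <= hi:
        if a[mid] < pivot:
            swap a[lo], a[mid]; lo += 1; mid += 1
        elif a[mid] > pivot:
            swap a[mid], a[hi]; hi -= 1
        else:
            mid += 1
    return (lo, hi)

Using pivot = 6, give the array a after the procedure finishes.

pivot = 6; lo=0, mid=0, hi=6
a[mid]=6=6: mid=1
a[mid]=7>6: swap a[1],a[6]; hi=5 → [6, 7, 6, 3, 7, 6, 7]
a[mid]=7>6: swap a[1],a[5]; hi=4 → [6, 6, 6, 3, 7, 7, 7]
a[mid]=6=6: mid=2
a[mid]=6=6: mid=3
a[mid]=3<6: swap a[0],a[3]; lo=1,mid=4 → [3, 6, 6, 6, 7, 7, 7]
a[mid]=7>6: swap a[4],a[4]; hi=3 → [3, 6, 6, 6, 7, 7, 7]
end: lo=1, hi=3; a = [3, 6, 6, 6, 7, 7, 7]

[3, 6, 6, 6, 7, 7, 7]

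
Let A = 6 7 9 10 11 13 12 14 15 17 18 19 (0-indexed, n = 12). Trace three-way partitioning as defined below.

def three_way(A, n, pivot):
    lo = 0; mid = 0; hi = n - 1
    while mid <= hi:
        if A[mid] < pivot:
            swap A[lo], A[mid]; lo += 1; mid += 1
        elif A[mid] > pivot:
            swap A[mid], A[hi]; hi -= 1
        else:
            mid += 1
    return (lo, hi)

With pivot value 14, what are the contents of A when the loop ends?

6 7 9 10 11 13 12 14 17 18 19 15

pivot = 14; lo=0, mid=0, hi=11
A[mid]=6<14: swap A[0],A[0]; lo=1,mid=1 → 6 7 9 10 11 13 12 14 15 17 18 19
A[mid]=7<14: swap A[1],A[1]; lo=2,mid=2 → 6 7 9 10 11 13 12 14 15 17 18 19
A[mid]=9<14: swap A[2],A[2]; lo=3,mid=3 → 6 7 9 10 11 13 12 14 15 17 18 19
A[mid]=10<14: swap A[3],A[3]; lo=4,mid=4 → 6 7 9 10 11 13 12 14 15 17 18 19
A[mid]=11<14: swap A[4],A[4]; lo=5,mid=5 → 6 7 9 10 11 13 12 14 15 17 18 19
A[mid]=13<14: swap A[5],A[5]; lo=6,mid=6 → 6 7 9 10 11 13 12 14 15 17 18 19
A[mid]=12<14: swap A[6],A[6]; lo=7,mid=7 → 6 7 9 10 11 13 12 14 15 17 18 19
A[mid]=14=14: mid=8
A[mid]=15>14: swap A[8],A[11]; hi=10 → 6 7 9 10 11 13 12 14 19 17 18 15
A[mid]=19>14: swap A[8],A[10]; hi=9 → 6 7 9 10 11 13 12 14 18 17 19 15
A[mid]=18>14: swap A[8],A[9]; hi=8 → 6 7 9 10 11 13 12 14 17 18 19 15
A[mid]=17>14: swap A[8],A[8]; hi=7 → 6 7 9 10 11 13 12 14 17 18 19 15
end: lo=7, hi=7; A = 6 7 9 10 11 13 12 14 17 18 19 15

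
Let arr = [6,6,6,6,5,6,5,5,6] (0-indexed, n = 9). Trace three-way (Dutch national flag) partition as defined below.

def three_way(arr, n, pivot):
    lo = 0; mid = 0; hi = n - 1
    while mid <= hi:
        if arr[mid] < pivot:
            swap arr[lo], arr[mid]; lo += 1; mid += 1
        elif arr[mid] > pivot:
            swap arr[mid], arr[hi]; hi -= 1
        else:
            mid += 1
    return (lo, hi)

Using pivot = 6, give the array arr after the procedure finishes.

pivot = 6; lo=0, mid=0, hi=8
arr[mid]=6=6: mid=1
arr[mid]=6=6: mid=2
arr[mid]=6=6: mid=3
arr[mid]=6=6: mid=4
arr[mid]=5<6: swap arr[0],arr[4]; lo=1,mid=5 → [5,6,6,6,6,6,5,5,6]
arr[mid]=6=6: mid=6
arr[mid]=5<6: swap arr[1],arr[6]; lo=2,mid=7 → [5,5,6,6,6,6,6,5,6]
arr[mid]=5<6: swap arr[2],arr[7]; lo=3,mid=8 → [5,5,5,6,6,6,6,6,6]
arr[mid]=6=6: mid=9
end: lo=3, hi=8; arr = [5,5,5,6,6,6,6,6,6]

[5,5,5,6,6,6,6,6,6]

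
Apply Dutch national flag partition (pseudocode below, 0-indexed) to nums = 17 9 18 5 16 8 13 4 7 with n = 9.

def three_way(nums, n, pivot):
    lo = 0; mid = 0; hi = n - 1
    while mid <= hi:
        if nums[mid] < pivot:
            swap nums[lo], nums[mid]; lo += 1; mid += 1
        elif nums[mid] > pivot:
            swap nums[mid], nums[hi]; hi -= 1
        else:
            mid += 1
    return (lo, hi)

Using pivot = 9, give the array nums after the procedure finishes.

7 4 5 8 9 13 16 18 17

pivot = 9; lo=0, mid=0, hi=8
nums[mid]=17>9: swap nums[0],nums[8]; hi=7 → 7 9 18 5 16 8 13 4 17
nums[mid]=7<9: swap nums[0],nums[0]; lo=1,mid=1 → 7 9 18 5 16 8 13 4 17
nums[mid]=9=9: mid=2
nums[mid]=18>9: swap nums[2],nums[7]; hi=6 → 7 9 4 5 16 8 13 18 17
nums[mid]=4<9: swap nums[1],nums[2]; lo=2,mid=3 → 7 4 9 5 16 8 13 18 17
nums[mid]=5<9: swap nums[2],nums[3]; lo=3,mid=4 → 7 4 5 9 16 8 13 18 17
nums[mid]=16>9: swap nums[4],nums[6]; hi=5 → 7 4 5 9 13 8 16 18 17
nums[mid]=13>9: swap nums[4],nums[5]; hi=4 → 7 4 5 9 8 13 16 18 17
nums[mid]=8<9: swap nums[3],nums[4]; lo=4,mid=5 → 7 4 5 8 9 13 16 18 17
end: lo=4, hi=4; nums = 7 4 5 8 9 13 16 18 17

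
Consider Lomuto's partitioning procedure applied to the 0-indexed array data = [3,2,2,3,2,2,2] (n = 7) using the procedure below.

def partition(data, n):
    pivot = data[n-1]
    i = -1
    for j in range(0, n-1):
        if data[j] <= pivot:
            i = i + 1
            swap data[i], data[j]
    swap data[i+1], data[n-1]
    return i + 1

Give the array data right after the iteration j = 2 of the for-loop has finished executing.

pivot = data[6] = 2; i = -1
j=0: data[0]=3 > 2 → no swap
j=1: data[1]=2 ≤ 2 → i=0, swap data[0],data[1] → [2,3,2,3,2,2,2]
j=2: data[2]=2 ≤ 2 → i=1, swap data[1],data[2] → [2,2,3,3,2,2,2]
(after j=2) data = [2,2,3,3,2,2,2]

[2,2,3,3,2,2,2]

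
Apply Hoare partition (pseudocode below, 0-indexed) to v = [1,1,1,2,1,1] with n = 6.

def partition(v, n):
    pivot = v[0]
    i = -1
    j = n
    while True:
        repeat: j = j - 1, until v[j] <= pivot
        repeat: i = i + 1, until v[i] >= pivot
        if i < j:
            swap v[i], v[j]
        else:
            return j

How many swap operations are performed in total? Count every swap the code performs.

pivot = v[0] = 1; i = -1, j = 6
j→5 (v[5]=1≤1), i→0 (v[0]=1≥1); i<j, swap → [1,1,1,2,1,1]
j→4 (v[4]=1≤1), i→1 (v[1]=1≥1); i<j, swap → [1,1,1,2,1,1]
j→2, i→2; i≥j, return j=2. v = [1,1,1,2,1,1]

2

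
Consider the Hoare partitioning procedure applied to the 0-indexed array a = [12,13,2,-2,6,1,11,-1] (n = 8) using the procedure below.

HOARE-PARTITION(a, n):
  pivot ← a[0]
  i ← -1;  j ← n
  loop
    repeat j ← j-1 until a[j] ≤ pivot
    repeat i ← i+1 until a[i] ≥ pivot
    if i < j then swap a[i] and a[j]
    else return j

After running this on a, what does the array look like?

pivot=12
j stops at 7 (-1), i stops at 0 (12); swap ⇒ [-1,13,2,-2,6,1,11,12]
j stops at 6 (11), i stops at 1 (13); swap ⇒ [-1,11,2,-2,6,1,13,12]
j stops at 5, i stops at 6; i≥j ⇒ return 5. a=[-1,11,2,-2,6,1,13,12]

[-1,11,2,-2,6,1,13,12]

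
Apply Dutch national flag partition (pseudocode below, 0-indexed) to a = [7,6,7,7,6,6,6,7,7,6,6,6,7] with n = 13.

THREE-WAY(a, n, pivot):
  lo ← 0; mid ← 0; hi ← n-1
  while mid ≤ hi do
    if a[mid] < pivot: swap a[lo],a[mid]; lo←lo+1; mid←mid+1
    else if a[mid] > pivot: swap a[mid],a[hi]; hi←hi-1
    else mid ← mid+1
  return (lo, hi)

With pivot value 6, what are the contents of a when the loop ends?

lo=0 mid=0 hi=12
7>6: swap(0,12), hi=11 ⇒ [7,6,7,7,6,6,6,7,7,6,6,6,7]
7>6: swap(0,11), hi=10 ⇒ [6,6,7,7,6,6,6,7,7,6,6,7,7]
6=6: mid=1
6=6: mid=2
7>6: swap(2,10), hi=9 ⇒ [6,6,6,7,6,6,6,7,7,6,7,7,7]
6=6: mid=3
7>6: swap(3,9), hi=8 ⇒ [6,6,6,6,6,6,6,7,7,7,7,7,7]
6=6: mid=4
6=6: mid=5
6=6: mid=6
6=6: mid=7
7>6: swap(7,8), hi=7 ⇒ [6,6,6,6,6,6,6,7,7,7,7,7,7]
7>6: swap(7,7), hi=6 ⇒ [6,6,6,6,6,6,6,7,7,7,7,7,7]
done. lo=0 hi=6; a=[6,6,6,6,6,6,6,7,7,7,7,7,7]

[6,6,6,6,6,6,6,7,7,7,7,7,7]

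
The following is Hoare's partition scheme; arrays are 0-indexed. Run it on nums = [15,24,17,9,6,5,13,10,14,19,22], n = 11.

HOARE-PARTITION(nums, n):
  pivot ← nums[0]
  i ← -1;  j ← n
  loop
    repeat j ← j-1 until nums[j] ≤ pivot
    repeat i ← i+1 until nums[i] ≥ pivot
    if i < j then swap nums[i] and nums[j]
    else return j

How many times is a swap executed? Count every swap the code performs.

pivot = nums[0] = 15; i = -1, j = 11
j→8 (nums[8]=14≤15), i→0 (nums[0]=15≥15); i<j, swap → [14,24,17,9,6,5,13,10,15,19,22]
j→7 (nums[7]=10≤15), i→1 (nums[1]=24≥15); i<j, swap → [14,10,17,9,6,5,13,24,15,19,22]
j→6 (nums[6]=13≤15), i→2 (nums[2]=17≥15); i<j, swap → [14,10,13,9,6,5,17,24,15,19,22]
j→5, i→6; i≥j, return j=5. nums = [14,10,13,9,6,5,17,24,15,19,22]

3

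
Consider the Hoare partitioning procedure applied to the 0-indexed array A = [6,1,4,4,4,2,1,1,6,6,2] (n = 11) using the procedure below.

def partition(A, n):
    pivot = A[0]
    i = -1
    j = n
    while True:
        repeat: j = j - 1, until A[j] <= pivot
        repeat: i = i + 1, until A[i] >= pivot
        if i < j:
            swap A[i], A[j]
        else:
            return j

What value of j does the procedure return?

pivot=6
j stops at 10 (2), i stops at 0 (6); swap ⇒ [2,1,4,4,4,2,1,1,6,6,6]
j stops at 9 (6), i stops at 8 (6); swap ⇒ [2,1,4,4,4,2,1,1,6,6,6]
j stops at 8, i stops at 9; i≥j ⇒ return 8. A=[2,1,4,4,4,2,1,1,6,6,6]

8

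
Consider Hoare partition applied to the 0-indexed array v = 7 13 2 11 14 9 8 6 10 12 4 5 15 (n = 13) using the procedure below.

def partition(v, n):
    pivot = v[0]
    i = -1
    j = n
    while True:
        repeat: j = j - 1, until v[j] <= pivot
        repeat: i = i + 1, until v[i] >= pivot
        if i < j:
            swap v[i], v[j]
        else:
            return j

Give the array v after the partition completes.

5 4 2 6 14 9 8 11 10 12 13 7 15

pivot = v[0] = 7; i = -1, j = 13
j→11 (v[11]=5≤7), i→0 (v[0]=7≥7); i<j, swap → 5 13 2 11 14 9 8 6 10 12 4 7 15
j→10 (v[10]=4≤7), i→1 (v[1]=13≥7); i<j, swap → 5 4 2 11 14 9 8 6 10 12 13 7 15
j→7 (v[7]=6≤7), i→3 (v[3]=11≥7); i<j, swap → 5 4 2 6 14 9 8 11 10 12 13 7 15
j→3, i→4; i≥j, return j=3. v = 5 4 2 6 14 9 8 11 10 12 13 7 15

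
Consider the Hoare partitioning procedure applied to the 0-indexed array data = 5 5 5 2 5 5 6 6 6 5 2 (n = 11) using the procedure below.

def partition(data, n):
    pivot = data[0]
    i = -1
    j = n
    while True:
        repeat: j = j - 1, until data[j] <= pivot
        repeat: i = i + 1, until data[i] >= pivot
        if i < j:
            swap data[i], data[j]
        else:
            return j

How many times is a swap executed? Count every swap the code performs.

pivot = data[0] = 5; i = -1, j = 11
j→10 (data[10]=2≤5), i→0 (data[0]=5≥5); i<j, swap → 2 5 5 2 5 5 6 6 6 5 5
j→9 (data[9]=5≤5), i→1 (data[1]=5≥5); i<j, swap → 2 5 5 2 5 5 6 6 6 5 5
j→5 (data[5]=5≤5), i→2 (data[2]=5≥5); i<j, swap → 2 5 5 2 5 5 6 6 6 5 5
j→4, i→4; i≥j, return j=4. data = 2 5 5 2 5 5 6 6 6 5 5

3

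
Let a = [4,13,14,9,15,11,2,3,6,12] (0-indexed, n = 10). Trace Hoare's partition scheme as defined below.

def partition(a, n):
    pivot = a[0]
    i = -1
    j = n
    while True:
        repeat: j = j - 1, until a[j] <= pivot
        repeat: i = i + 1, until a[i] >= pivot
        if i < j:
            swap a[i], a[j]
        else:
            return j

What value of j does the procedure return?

1

pivot=4
j stops at 7 (3), i stops at 0 (4); swap ⇒ [3,13,14,9,15,11,2,4,6,12]
j stops at 6 (2), i stops at 1 (13); swap ⇒ [3,2,14,9,15,11,13,4,6,12]
j stops at 1, i stops at 2; i≥j ⇒ return 1. a=[3,2,14,9,15,11,13,4,6,12]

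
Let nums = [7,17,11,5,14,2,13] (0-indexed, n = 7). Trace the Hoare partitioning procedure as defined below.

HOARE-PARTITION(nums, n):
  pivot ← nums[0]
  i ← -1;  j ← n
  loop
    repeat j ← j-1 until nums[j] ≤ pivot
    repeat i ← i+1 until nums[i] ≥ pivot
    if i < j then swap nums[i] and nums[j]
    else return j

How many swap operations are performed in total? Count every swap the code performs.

pivot = nums[0] = 7; i = -1, j = 7
j→5 (nums[5]=2≤7), i→0 (nums[0]=7≥7); i<j, swap → [2,17,11,5,14,7,13]
j→3 (nums[3]=5≤7), i→1 (nums[1]=17≥7); i<j, swap → [2,5,11,17,14,7,13]
j→1, i→2; i≥j, return j=1. nums = [2,5,11,17,14,7,13]

2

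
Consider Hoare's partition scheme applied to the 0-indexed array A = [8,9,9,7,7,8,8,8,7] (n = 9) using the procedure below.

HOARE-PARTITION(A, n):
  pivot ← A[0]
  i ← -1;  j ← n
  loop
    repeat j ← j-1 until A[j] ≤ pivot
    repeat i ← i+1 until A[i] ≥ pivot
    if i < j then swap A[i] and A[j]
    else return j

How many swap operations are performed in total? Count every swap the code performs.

3

pivot = A[0] = 8; i = -1, j = 9
j→8 (A[8]=7≤8), i→0 (A[0]=8≥8); i<j, swap → [7,9,9,7,7,8,8,8,8]
j→7 (A[7]=8≤8), i→1 (A[1]=9≥8); i<j, swap → [7,8,9,7,7,8,8,9,8]
j→6 (A[6]=8≤8), i→2 (A[2]=9≥8); i<j, swap → [7,8,8,7,7,8,9,9,8]
j→5, i→5; i≥j, return j=5. A = [7,8,8,7,7,8,9,9,8]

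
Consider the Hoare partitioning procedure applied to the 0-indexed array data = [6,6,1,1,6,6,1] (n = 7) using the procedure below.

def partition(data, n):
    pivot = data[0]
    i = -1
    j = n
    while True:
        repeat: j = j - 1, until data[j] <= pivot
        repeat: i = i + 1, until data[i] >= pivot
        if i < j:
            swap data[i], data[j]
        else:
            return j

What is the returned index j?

pivot=6
j stops at 6 (1), i stops at 0 (6); swap ⇒ [1,6,1,1,6,6,6]
j stops at 5 (6), i stops at 1 (6); swap ⇒ [1,6,1,1,6,6,6]
j stops at 4, i stops at 4; i≥j ⇒ return 4. data=[1,6,1,1,6,6,6]

4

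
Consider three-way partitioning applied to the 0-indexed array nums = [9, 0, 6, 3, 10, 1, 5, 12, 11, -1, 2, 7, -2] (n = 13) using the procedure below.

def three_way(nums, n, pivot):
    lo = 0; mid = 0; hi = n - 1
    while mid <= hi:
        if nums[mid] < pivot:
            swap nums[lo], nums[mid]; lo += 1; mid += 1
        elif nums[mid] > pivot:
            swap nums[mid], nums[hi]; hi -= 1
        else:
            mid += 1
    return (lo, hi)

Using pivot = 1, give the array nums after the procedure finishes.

lo=0 mid=0 hi=12
9>1: swap(0,12), hi=11 ⇒ [-2, 0, 6, 3, 10, 1, 5, 12, 11, -1, 2, 7, 9]
-2<1: swap(0,0), lo=1 mid=1 ⇒ [-2, 0, 6, 3, 10, 1, 5, 12, 11, -1, 2, 7, 9]
0<1: swap(1,1), lo=2 mid=2 ⇒ [-2, 0, 6, 3, 10, 1, 5, 12, 11, -1, 2, 7, 9]
6>1: swap(2,11), hi=10 ⇒ [-2, 0, 7, 3, 10, 1, 5, 12, 11, -1, 2, 6, 9]
7>1: swap(2,10), hi=9 ⇒ [-2, 0, 2, 3, 10, 1, 5, 12, 11, -1, 7, 6, 9]
2>1: swap(2,9), hi=8 ⇒ [-2, 0, -1, 3, 10, 1, 5, 12, 11, 2, 7, 6, 9]
-1<1: swap(2,2), lo=3 mid=3 ⇒ [-2, 0, -1, 3, 10, 1, 5, 12, 11, 2, 7, 6, 9]
3>1: swap(3,8), hi=7 ⇒ [-2, 0, -1, 11, 10, 1, 5, 12, 3, 2, 7, 6, 9]
11>1: swap(3,7), hi=6 ⇒ [-2, 0, -1, 12, 10, 1, 5, 11, 3, 2, 7, 6, 9]
12>1: swap(3,6), hi=5 ⇒ [-2, 0, -1, 5, 10, 1, 12, 11, 3, 2, 7, 6, 9]
5>1: swap(3,5), hi=4 ⇒ [-2, 0, -1, 1, 10, 5, 12, 11, 3, 2, 7, 6, 9]
1=1: mid=4
10>1: swap(4,4), hi=3 ⇒ [-2, 0, -1, 1, 10, 5, 12, 11, 3, 2, 7, 6, 9]
done. lo=3 hi=3; nums=[-2, 0, -1, 1, 10, 5, 12, 11, 3, 2, 7, 6, 9]

[-2, 0, -1, 1, 10, 5, 12, 11, 3, 2, 7, 6, 9]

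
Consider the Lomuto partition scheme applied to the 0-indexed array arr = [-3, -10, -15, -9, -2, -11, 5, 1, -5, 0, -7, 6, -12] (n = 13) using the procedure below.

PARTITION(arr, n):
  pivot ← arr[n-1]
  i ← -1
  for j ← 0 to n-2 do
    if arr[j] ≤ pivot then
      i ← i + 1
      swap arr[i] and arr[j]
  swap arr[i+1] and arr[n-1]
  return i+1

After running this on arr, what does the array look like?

pivot=-12, i=-1
j=0: -3>-12, skip
j=1: -10>-12, skip
j=2: -15≤-12, i=0, swap(0,2) ⇒ [-15, -10, -3, -9, -2, -11, 5, 1, -5, 0, -7, 6, -12]
j=3: -9>-12, skip
j=4: -2>-12, skip
j=5: -11>-12, skip
j=6: 5>-12, skip
j=7: 1>-12, skip
j=8: -5>-12, skip
j=9: 0>-12, skip
j=10: -7>-12, skip
j=11: 6>-12, skip
swap(1,12) ⇒ [-15, -12, -3, -9, -2, -11, 5, 1, -5, 0, -7, 6, -10]; return 1

[-15, -12, -3, -9, -2, -11, 5, 1, -5, 0, -7, 6, -10]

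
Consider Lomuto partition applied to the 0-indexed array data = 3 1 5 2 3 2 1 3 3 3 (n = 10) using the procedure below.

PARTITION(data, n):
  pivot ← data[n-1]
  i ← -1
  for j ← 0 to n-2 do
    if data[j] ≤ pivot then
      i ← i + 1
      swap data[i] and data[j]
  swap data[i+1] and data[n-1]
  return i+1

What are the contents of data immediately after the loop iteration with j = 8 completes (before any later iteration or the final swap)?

pivot = data[9] = 3; i = -1
j=0: data[0]=3 ≤ 3 → i=0, swap data[0],data[0] (no change) → 3 1 5 2 3 2 1 3 3 3
j=1: data[1]=1 ≤ 3 → i=1, swap data[1],data[1] (no change) → 3 1 5 2 3 2 1 3 3 3
j=2: data[2]=5 > 3 → no swap
j=3: data[3]=2 ≤ 3 → i=2, swap data[2],data[3] → 3 1 2 5 3 2 1 3 3 3
j=4: data[4]=3 ≤ 3 → i=3, swap data[3],data[4] → 3 1 2 3 5 2 1 3 3 3
j=5: data[5]=2 ≤ 3 → i=4, swap data[4],data[5] → 3 1 2 3 2 5 1 3 3 3
j=6: data[6]=1 ≤ 3 → i=5, swap data[5],data[6] → 3 1 2 3 2 1 5 3 3 3
j=7: data[7]=3 ≤ 3 → i=6, swap data[6],data[7] → 3 1 2 3 2 1 3 5 3 3
j=8: data[8]=3 ≤ 3 → i=7, swap data[7],data[8] → 3 1 2 3 2 1 3 3 5 3
(after j=8) data = 3 1 2 3 2 1 3 3 5 3

3 1 2 3 2 1 3 3 5 3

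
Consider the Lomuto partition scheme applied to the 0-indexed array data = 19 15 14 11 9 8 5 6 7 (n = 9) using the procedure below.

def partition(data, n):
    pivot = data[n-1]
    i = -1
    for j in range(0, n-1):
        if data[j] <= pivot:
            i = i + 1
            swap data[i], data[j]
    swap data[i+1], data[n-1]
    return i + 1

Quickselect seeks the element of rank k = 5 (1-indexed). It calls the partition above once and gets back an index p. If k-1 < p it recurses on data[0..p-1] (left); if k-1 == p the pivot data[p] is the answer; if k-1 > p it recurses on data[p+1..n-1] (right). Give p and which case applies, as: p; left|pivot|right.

pivot = data[8] = 7; i = -1
j=0: data[0]=19 > 7 → no swap
j=1: data[1]=15 > 7 → no swap
j=2: data[2]=14 > 7 → no swap
j=3: data[3]=11 > 7 → no swap
j=4: data[4]=9 > 7 → no swap
j=5: data[5]=8 > 7 → no swap
j=6: data[6]=5 ≤ 7 → i=0, swap data[0],data[6] → 5 15 14 11 9 8 19 6 7
j=7: data[7]=6 ≤ 7 → i=1, swap data[1],data[7] → 5 6 14 11 9 8 19 15 7
final swap data[2],data[8] → 5 6 7 11 9 8 19 15 14; return 2
p = 2; k-1 = 4 > 2 ⇒ right

2; right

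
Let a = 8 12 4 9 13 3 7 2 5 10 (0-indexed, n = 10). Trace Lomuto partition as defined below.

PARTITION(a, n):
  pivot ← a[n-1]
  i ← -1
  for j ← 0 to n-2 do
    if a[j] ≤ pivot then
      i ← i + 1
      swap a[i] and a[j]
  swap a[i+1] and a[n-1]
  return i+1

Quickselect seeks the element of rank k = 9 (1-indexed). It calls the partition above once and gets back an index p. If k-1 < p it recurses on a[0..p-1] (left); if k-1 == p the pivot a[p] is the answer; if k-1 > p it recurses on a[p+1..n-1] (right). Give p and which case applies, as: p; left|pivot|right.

7; right

pivot = a[9] = 10; i = -1
j=0: a[0]=8 ≤ 10 → i=0, swap a[0],a[0] (no change) → 8 12 4 9 13 3 7 2 5 10
j=1: a[1]=12 > 10 → no swap
j=2: a[2]=4 ≤ 10 → i=1, swap a[1],a[2] → 8 4 12 9 13 3 7 2 5 10
j=3: a[3]=9 ≤ 10 → i=2, swap a[2],a[3] → 8 4 9 12 13 3 7 2 5 10
j=4: a[4]=13 > 10 → no swap
j=5: a[5]=3 ≤ 10 → i=3, swap a[3],a[5] → 8 4 9 3 13 12 7 2 5 10
j=6: a[6]=7 ≤ 10 → i=4, swap a[4],a[6] → 8 4 9 3 7 12 13 2 5 10
j=7: a[7]=2 ≤ 10 → i=5, swap a[5],a[7] → 8 4 9 3 7 2 13 12 5 10
j=8: a[8]=5 ≤ 10 → i=6, swap a[6],a[8] → 8 4 9 3 7 2 5 12 13 10
final swap a[7],a[9] → 8 4 9 3 7 2 5 10 13 12; return 7
p = 7; k-1 = 8 > 7 ⇒ right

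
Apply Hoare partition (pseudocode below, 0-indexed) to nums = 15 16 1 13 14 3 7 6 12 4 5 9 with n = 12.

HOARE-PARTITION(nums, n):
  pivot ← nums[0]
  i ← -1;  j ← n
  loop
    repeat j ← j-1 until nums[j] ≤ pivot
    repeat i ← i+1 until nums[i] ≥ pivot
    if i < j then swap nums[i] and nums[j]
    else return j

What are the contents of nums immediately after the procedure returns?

9 5 1 13 14 3 7 6 12 4 16 15

pivot=15
j stops at 11 (9), i stops at 0 (15); swap ⇒ 9 16 1 13 14 3 7 6 12 4 5 15
j stops at 10 (5), i stops at 1 (16); swap ⇒ 9 5 1 13 14 3 7 6 12 4 16 15
j stops at 9, i stops at 10; i≥j ⇒ return 9. nums=9 5 1 13 14 3 7 6 12 4 16 15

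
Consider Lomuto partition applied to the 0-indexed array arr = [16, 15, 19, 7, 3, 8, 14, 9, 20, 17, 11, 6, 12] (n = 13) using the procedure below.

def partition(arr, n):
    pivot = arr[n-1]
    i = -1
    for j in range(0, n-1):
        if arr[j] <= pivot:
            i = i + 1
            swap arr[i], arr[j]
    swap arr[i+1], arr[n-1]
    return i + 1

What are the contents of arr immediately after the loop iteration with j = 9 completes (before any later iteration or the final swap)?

[7, 3, 8, 9, 15, 19, 14, 16, 20, 17, 11, 6, 12]

pivot = arr[12] = 12; i = -1
j=0: arr[0]=16 > 12 → no swap
j=1: arr[1]=15 > 12 → no swap
j=2: arr[2]=19 > 12 → no swap
j=3: arr[3]=7 ≤ 12 → i=0, swap arr[0],arr[3] → [7, 15, 19, 16, 3, 8, 14, 9, 20, 17, 11, 6, 12]
j=4: arr[4]=3 ≤ 12 → i=1, swap arr[1],arr[4] → [7, 3, 19, 16, 15, 8, 14, 9, 20, 17, 11, 6, 12]
j=5: arr[5]=8 ≤ 12 → i=2, swap arr[2],arr[5] → [7, 3, 8, 16, 15, 19, 14, 9, 20, 17, 11, 6, 12]
j=6: arr[6]=14 > 12 → no swap
j=7: arr[7]=9 ≤ 12 → i=3, swap arr[3],arr[7] → [7, 3, 8, 9, 15, 19, 14, 16, 20, 17, 11, 6, 12]
j=8: arr[8]=20 > 12 → no swap
j=9: arr[9]=17 > 12 → no swap
(after j=9) arr = [7, 3, 8, 9, 15, 19, 14, 16, 20, 17, 11, 6, 12]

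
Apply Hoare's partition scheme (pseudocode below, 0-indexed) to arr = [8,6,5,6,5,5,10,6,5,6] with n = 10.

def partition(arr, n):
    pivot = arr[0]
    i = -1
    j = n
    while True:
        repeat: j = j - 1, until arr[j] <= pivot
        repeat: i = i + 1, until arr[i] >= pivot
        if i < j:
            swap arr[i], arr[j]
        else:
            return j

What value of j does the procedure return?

pivot = arr[0] = 8; i = -1, j = 10
j→9 (arr[9]=6≤8), i→0 (arr[0]=8≥8); i<j, swap → [6,6,5,6,5,5,10,6,5,8]
j→8 (arr[8]=5≤8), i→6 (arr[6]=10≥8); i<j, swap → [6,6,5,6,5,5,5,6,10,8]
j→7, i→8; i≥j, return j=7. arr = [6,6,5,6,5,5,5,6,10,8]

7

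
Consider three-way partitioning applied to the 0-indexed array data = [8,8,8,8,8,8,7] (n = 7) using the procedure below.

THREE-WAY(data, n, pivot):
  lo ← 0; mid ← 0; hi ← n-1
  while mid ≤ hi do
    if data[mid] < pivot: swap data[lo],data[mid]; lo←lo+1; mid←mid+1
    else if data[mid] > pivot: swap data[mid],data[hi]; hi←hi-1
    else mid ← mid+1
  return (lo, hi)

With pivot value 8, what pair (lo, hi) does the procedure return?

(1, 6)

lo=0 mid=0 hi=6
8=8: mid=1
8=8: mid=2
8=8: mid=3
8=8: mid=4
8=8: mid=5
8=8: mid=6
7<8: swap(0,6), lo=1 mid=7 ⇒ [7,8,8,8,8,8,8]
done. lo=1 hi=6; data=[7,8,8,8,8,8,8]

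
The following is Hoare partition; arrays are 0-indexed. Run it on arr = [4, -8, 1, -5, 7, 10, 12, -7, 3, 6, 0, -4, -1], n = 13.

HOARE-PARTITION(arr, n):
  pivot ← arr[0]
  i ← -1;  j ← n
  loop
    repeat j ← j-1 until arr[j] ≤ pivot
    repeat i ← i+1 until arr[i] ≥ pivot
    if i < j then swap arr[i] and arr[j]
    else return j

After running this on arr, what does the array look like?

[-1, -8, 1, -5, -4, 0, 3, -7, 12, 6, 10, 7, 4]

pivot = arr[0] = 4; i = -1, j = 13
j→12 (arr[12]=-1≤4), i→0 (arr[0]=4≥4); i<j, swap → [-1, -8, 1, -5, 7, 10, 12, -7, 3, 6, 0, -4, 4]
j→11 (arr[11]=-4≤4), i→4 (arr[4]=7≥4); i<j, swap → [-1, -8, 1, -5, -4, 10, 12, -7, 3, 6, 0, 7, 4]
j→10 (arr[10]=0≤4), i→5 (arr[5]=10≥4); i<j, swap → [-1, -8, 1, -5, -4, 0, 12, -7, 3, 6, 10, 7, 4]
j→8 (arr[8]=3≤4), i→6 (arr[6]=12≥4); i<j, swap → [-1, -8, 1, -5, -4, 0, 3, -7, 12, 6, 10, 7, 4]
j→7, i→8; i≥j, return j=7. arr = [-1, -8, 1, -5, -4, 0, 3, -7, 12, 6, 10, 7, 4]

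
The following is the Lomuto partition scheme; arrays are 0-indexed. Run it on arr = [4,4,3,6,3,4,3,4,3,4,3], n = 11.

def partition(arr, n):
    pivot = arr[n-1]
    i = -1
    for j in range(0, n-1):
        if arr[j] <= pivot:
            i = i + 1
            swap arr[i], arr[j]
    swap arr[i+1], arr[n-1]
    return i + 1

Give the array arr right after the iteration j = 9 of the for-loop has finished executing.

[3,3,3,3,4,4,4,4,6,4,3]

pivot = arr[10] = 3; i = -1
j=0: arr[0]=4 > 3 → no swap
j=1: arr[1]=4 > 3 → no swap
j=2: arr[2]=3 ≤ 3 → i=0, swap arr[0],arr[2] → [3,4,4,6,3,4,3,4,3,4,3]
j=3: arr[3]=6 > 3 → no swap
j=4: arr[4]=3 ≤ 3 → i=1, swap arr[1],arr[4] → [3,3,4,6,4,4,3,4,3,4,3]
j=5: arr[5]=4 > 3 → no swap
j=6: arr[6]=3 ≤ 3 → i=2, swap arr[2],arr[6] → [3,3,3,6,4,4,4,4,3,4,3]
j=7: arr[7]=4 > 3 → no swap
j=8: arr[8]=3 ≤ 3 → i=3, swap arr[3],arr[8] → [3,3,3,3,4,4,4,4,6,4,3]
j=9: arr[9]=4 > 3 → no swap
(after j=9) arr = [3,3,3,3,4,4,4,4,6,4,3]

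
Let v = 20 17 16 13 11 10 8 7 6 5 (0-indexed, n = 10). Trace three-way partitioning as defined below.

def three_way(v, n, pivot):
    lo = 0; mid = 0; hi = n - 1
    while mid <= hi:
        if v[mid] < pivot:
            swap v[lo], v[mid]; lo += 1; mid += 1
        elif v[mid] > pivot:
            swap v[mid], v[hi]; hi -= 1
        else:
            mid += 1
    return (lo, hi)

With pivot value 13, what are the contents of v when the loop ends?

5 6 7 11 10 8 13 16 17 20

pivot = 13; lo=0, mid=0, hi=9
v[mid]=20>13: swap v[0],v[9]; hi=8 → 5 17 16 13 11 10 8 7 6 20
v[mid]=5<13: swap v[0],v[0]; lo=1,mid=1 → 5 17 16 13 11 10 8 7 6 20
v[mid]=17>13: swap v[1],v[8]; hi=7 → 5 6 16 13 11 10 8 7 17 20
v[mid]=6<13: swap v[1],v[1]; lo=2,mid=2 → 5 6 16 13 11 10 8 7 17 20
v[mid]=16>13: swap v[2],v[7]; hi=6 → 5 6 7 13 11 10 8 16 17 20
v[mid]=7<13: swap v[2],v[2]; lo=3,mid=3 → 5 6 7 13 11 10 8 16 17 20
v[mid]=13=13: mid=4
v[mid]=11<13: swap v[3],v[4]; lo=4,mid=5 → 5 6 7 11 13 10 8 16 17 20
v[mid]=10<13: swap v[4],v[5]; lo=5,mid=6 → 5 6 7 11 10 13 8 16 17 20
v[mid]=8<13: swap v[5],v[6]; lo=6,mid=7 → 5 6 7 11 10 8 13 16 17 20
end: lo=6, hi=6; v = 5 6 7 11 10 8 13 16 17 20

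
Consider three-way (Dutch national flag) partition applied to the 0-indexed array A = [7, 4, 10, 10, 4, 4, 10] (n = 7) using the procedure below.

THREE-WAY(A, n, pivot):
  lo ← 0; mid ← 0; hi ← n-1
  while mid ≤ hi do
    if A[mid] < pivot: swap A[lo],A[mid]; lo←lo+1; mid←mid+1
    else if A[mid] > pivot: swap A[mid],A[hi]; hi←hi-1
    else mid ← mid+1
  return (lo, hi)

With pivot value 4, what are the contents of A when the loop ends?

[4, 4, 4, 10, 10, 10, 7]

lo=0 mid=0 hi=6
7>4: swap(0,6), hi=5 ⇒ [10, 4, 10, 10, 4, 4, 7]
10>4: swap(0,5), hi=4 ⇒ [4, 4, 10, 10, 4, 10, 7]
4=4: mid=1
4=4: mid=2
10>4: swap(2,4), hi=3 ⇒ [4, 4, 4, 10, 10, 10, 7]
4=4: mid=3
10>4: swap(3,3), hi=2 ⇒ [4, 4, 4, 10, 10, 10, 7]
done. lo=0 hi=2; A=[4, 4, 4, 10, 10, 10, 7]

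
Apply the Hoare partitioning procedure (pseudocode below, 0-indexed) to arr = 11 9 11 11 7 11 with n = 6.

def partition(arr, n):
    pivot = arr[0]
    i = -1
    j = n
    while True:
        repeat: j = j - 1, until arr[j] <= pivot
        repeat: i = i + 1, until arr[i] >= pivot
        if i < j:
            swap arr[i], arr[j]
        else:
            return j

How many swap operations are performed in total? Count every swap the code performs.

pivot=11
j stops at 5 (11), i stops at 0 (11); swap ⇒ 11 9 11 11 7 11
j stops at 4 (7), i stops at 2 (11); swap ⇒ 11 9 7 11 11 11
j stops at 3, i stops at 3; i≥j ⇒ return 3. arr=11 9 7 11 11 11

2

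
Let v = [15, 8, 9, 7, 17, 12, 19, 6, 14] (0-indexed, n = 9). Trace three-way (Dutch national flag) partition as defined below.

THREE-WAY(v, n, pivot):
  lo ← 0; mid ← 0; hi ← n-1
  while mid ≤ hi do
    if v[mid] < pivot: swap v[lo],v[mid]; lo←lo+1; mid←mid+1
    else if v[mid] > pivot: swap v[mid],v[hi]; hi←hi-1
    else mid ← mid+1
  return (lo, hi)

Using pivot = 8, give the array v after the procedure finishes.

lo=0 mid=0 hi=8
15>8: swap(0,8), hi=7 ⇒ [14, 8, 9, 7, 17, 12, 19, 6, 15]
14>8: swap(0,7), hi=6 ⇒ [6, 8, 9, 7, 17, 12, 19, 14, 15]
6<8: swap(0,0), lo=1 mid=1 ⇒ [6, 8, 9, 7, 17, 12, 19, 14, 15]
8=8: mid=2
9>8: swap(2,6), hi=5 ⇒ [6, 8, 19, 7, 17, 12, 9, 14, 15]
19>8: swap(2,5), hi=4 ⇒ [6, 8, 12, 7, 17, 19, 9, 14, 15]
12>8: swap(2,4), hi=3 ⇒ [6, 8, 17, 7, 12, 19, 9, 14, 15]
17>8: swap(2,3), hi=2 ⇒ [6, 8, 7, 17, 12, 19, 9, 14, 15]
7<8: swap(1,2), lo=2 mid=3 ⇒ [6, 7, 8, 17, 12, 19, 9, 14, 15]
done. lo=2 hi=2; v=[6, 7, 8, 17, 12, 19, 9, 14, 15]

[6, 7, 8, 17, 12, 19, 9, 14, 15]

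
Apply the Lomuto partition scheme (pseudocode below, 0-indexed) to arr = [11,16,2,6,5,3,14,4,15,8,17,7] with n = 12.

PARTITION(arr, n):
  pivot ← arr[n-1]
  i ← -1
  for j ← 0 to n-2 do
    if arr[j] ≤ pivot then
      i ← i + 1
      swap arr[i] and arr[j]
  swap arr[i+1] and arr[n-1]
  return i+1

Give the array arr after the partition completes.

[2,6,5,3,4,7,14,11,15,8,17,16]

pivot=7, i=-1
j=0: 11>7, skip
j=1: 16>7, skip
j=2: 2≤7, i=0, swap(0,2) ⇒ [2,16,11,6,5,3,14,4,15,8,17,7]
j=3: 6≤7, i=1, swap(1,3) ⇒ [2,6,11,16,5,3,14,4,15,8,17,7]
j=4: 5≤7, i=2, swap(2,4) ⇒ [2,6,5,16,11,3,14,4,15,8,17,7]
j=5: 3≤7, i=3, swap(3,5) ⇒ [2,6,5,3,11,16,14,4,15,8,17,7]
j=6: 14>7, skip
j=7: 4≤7, i=4, swap(4,7) ⇒ [2,6,5,3,4,16,14,11,15,8,17,7]
j=8: 15>7, skip
j=9: 8>7, skip
j=10: 17>7, skip
swap(5,11) ⇒ [2,6,5,3,4,7,14,11,15,8,17,16]; return 5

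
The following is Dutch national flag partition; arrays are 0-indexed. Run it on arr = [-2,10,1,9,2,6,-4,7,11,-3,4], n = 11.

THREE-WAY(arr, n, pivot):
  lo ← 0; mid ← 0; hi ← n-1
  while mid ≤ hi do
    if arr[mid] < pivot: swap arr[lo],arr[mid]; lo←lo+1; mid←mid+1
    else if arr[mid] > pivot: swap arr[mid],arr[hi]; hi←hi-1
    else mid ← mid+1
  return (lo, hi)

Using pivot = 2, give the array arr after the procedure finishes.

[-2,-3,1,-4,2,6,7,11,9,4,10]

lo=0 mid=0 hi=10
-2<2: swap(0,0), lo=1 mid=1 ⇒ [-2,10,1,9,2,6,-4,7,11,-3,4]
10>2: swap(1,10), hi=9 ⇒ [-2,4,1,9,2,6,-4,7,11,-3,10]
4>2: swap(1,9), hi=8 ⇒ [-2,-3,1,9,2,6,-4,7,11,4,10]
-3<2: swap(1,1), lo=2 mid=2 ⇒ [-2,-3,1,9,2,6,-4,7,11,4,10]
1<2: swap(2,2), lo=3 mid=3 ⇒ [-2,-3,1,9,2,6,-4,7,11,4,10]
9>2: swap(3,8), hi=7 ⇒ [-2,-3,1,11,2,6,-4,7,9,4,10]
11>2: swap(3,7), hi=6 ⇒ [-2,-3,1,7,2,6,-4,11,9,4,10]
7>2: swap(3,6), hi=5 ⇒ [-2,-3,1,-4,2,6,7,11,9,4,10]
-4<2: swap(3,3), lo=4 mid=4 ⇒ [-2,-3,1,-4,2,6,7,11,9,4,10]
2=2: mid=5
6>2: swap(5,5), hi=4 ⇒ [-2,-3,1,-4,2,6,7,11,9,4,10]
done. lo=4 hi=4; arr=[-2,-3,1,-4,2,6,7,11,9,4,10]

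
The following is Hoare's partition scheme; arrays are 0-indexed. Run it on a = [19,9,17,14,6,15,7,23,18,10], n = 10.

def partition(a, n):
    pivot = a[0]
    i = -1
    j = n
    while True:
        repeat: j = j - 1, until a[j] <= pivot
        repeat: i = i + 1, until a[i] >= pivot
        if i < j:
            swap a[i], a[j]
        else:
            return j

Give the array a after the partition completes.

[10,9,17,14,6,15,7,18,23,19]

pivot = a[0] = 19; i = -1, j = 10
j→9 (a[9]=10≤19), i→0 (a[0]=19≥19); i<j, swap → [10,9,17,14,6,15,7,23,18,19]
j→8 (a[8]=18≤19), i→7 (a[7]=23≥19); i<j, swap → [10,9,17,14,6,15,7,18,23,19]
j→7, i→8; i≥j, return j=7. a = [10,9,17,14,6,15,7,18,23,19]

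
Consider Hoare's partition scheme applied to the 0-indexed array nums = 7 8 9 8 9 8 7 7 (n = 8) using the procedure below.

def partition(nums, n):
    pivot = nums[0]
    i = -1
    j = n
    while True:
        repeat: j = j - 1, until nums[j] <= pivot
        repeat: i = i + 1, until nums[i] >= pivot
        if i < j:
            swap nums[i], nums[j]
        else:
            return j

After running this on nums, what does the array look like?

pivot = nums[0] = 7; i = -1, j = 8
j→7 (nums[7]=7≤7), i→0 (nums[0]=7≥7); i<j, swap → 7 8 9 8 9 8 7 7
j→6 (nums[6]=7≤7), i→1 (nums[1]=8≥7); i<j, swap → 7 7 9 8 9 8 8 7
j→1, i→2; i≥j, return j=1. nums = 7 7 9 8 9 8 8 7

7 7 9 8 9 8 8 7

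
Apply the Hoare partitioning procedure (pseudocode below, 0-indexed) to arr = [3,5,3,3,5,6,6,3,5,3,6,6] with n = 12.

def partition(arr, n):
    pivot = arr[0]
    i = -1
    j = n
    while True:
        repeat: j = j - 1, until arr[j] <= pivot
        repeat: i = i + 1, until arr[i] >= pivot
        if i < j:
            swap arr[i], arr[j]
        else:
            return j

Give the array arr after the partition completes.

[3,3,3,3,5,6,6,5,5,3,6,6]

pivot = arr[0] = 3; i = -1, j = 12
j→9 (arr[9]=3≤3), i→0 (arr[0]=3≥3); i<j, swap → [3,5,3,3,5,6,6,3,5,3,6,6]
j→7 (arr[7]=3≤3), i→1 (arr[1]=5≥3); i<j, swap → [3,3,3,3,5,6,6,5,5,3,6,6]
j→3 (arr[3]=3≤3), i→2 (arr[2]=3≥3); i<j, swap → [3,3,3,3,5,6,6,5,5,3,6,6]
j→2, i→3; i≥j, return j=2. arr = [3,3,3,3,5,6,6,5,5,3,6,6]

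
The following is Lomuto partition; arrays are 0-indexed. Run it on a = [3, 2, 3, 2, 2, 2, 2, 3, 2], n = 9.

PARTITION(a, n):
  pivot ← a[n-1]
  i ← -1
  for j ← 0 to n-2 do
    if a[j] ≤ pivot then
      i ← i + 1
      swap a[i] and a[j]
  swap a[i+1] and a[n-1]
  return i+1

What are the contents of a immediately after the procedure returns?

pivot=2, i=-1
j=0: 3>2, skip
j=1: 2≤2, i=0, swap(0,1) ⇒ [2, 3, 3, 2, 2, 2, 2, 3, 2]
j=2: 3>2, skip
j=3: 2≤2, i=1, swap(1,3) ⇒ [2, 2, 3, 3, 2, 2, 2, 3, 2]
j=4: 2≤2, i=2, swap(2,4) ⇒ [2, 2, 2, 3, 3, 2, 2, 3, 2]
j=5: 2≤2, i=3, swap(3,5) ⇒ [2, 2, 2, 2, 3, 3, 2, 3, 2]
j=6: 2≤2, i=4, swap(4,6) ⇒ [2, 2, 2, 2, 2, 3, 3, 3, 2]
j=7: 3>2, skip
swap(5,8) ⇒ [2, 2, 2, 2, 2, 2, 3, 3, 3]; return 5

[2, 2, 2, 2, 2, 2, 3, 3, 3]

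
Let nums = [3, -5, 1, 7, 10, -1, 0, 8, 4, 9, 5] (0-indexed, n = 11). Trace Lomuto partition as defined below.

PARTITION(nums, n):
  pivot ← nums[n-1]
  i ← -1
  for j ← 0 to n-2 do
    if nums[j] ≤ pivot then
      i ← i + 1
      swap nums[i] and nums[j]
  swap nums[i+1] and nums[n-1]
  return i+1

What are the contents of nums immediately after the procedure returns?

[3, -5, 1, -1, 0, 4, 5, 8, 7, 9, 10]

pivot = nums[10] = 5; i = -1
j=0: nums[0]=3 ≤ 5 → i=0, swap nums[0],nums[0] (no change) → [3, -5, 1, 7, 10, -1, 0, 8, 4, 9, 5]
j=1: nums[1]=-5 ≤ 5 → i=1, swap nums[1],nums[1] (no change) → [3, -5, 1, 7, 10, -1, 0, 8, 4, 9, 5]
j=2: nums[2]=1 ≤ 5 → i=2, swap nums[2],nums[2] (no change) → [3, -5, 1, 7, 10, -1, 0, 8, 4, 9, 5]
j=3: nums[3]=7 > 5 → no swap
j=4: nums[4]=10 > 5 → no swap
j=5: nums[5]=-1 ≤ 5 → i=3, swap nums[3],nums[5] → [3, -5, 1, -1, 10, 7, 0, 8, 4, 9, 5]
j=6: nums[6]=0 ≤ 5 → i=4, swap nums[4],nums[6] → [3, -5, 1, -1, 0, 7, 10, 8, 4, 9, 5]
j=7: nums[7]=8 > 5 → no swap
j=8: nums[8]=4 ≤ 5 → i=5, swap nums[5],nums[8] → [3, -5, 1, -1, 0, 4, 10, 8, 7, 9, 5]
j=9: nums[9]=9 > 5 → no swap
final swap nums[6],nums[10] → [3, -5, 1, -1, 0, 4, 5, 8, 7, 9, 10]; return 6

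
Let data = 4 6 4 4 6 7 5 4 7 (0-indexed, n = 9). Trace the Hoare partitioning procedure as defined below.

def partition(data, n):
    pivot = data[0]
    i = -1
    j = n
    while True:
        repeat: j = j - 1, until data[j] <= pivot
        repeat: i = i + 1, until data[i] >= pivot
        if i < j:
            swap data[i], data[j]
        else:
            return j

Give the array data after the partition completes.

4 4 4 6 6 7 5 4 7

pivot = data[0] = 4; i = -1, j = 9
j→7 (data[7]=4≤4), i→0 (data[0]=4≥4); i<j, swap → 4 6 4 4 6 7 5 4 7
j→3 (data[3]=4≤4), i→1 (data[1]=6≥4); i<j, swap → 4 4 4 6 6 7 5 4 7
j→2, i→2; i≥j, return j=2. data = 4 4 4 6 6 7 5 4 7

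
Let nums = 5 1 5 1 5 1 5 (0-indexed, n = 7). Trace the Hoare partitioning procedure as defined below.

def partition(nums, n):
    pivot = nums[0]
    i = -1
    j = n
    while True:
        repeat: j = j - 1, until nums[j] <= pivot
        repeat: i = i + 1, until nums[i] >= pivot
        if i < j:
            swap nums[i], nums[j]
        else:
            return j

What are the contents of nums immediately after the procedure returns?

5 1 1 1 5 5 5

pivot=5
j stops at 6 (5), i stops at 0 (5); swap ⇒ 5 1 5 1 5 1 5
j stops at 5 (1), i stops at 2 (5); swap ⇒ 5 1 1 1 5 5 5
j stops at 4, i stops at 4; i≥j ⇒ return 4. nums=5 1 1 1 5 5 5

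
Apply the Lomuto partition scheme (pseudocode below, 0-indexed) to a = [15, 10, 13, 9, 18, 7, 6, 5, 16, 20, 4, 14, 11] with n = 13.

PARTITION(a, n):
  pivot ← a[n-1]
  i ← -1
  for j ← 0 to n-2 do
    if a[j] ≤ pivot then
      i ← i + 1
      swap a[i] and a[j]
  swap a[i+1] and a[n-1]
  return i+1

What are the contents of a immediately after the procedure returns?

[10, 9, 7, 6, 5, 4, 11, 18, 16, 20, 13, 14, 15]

pivot = a[12] = 11; i = -1
j=0: a[0]=15 > 11 → no swap
j=1: a[1]=10 ≤ 11 → i=0, swap a[0],a[1] → [10, 15, 13, 9, 18, 7, 6, 5, 16, 20, 4, 14, 11]
j=2: a[2]=13 > 11 → no swap
j=3: a[3]=9 ≤ 11 → i=1, swap a[1],a[3] → [10, 9, 13, 15, 18, 7, 6, 5, 16, 20, 4, 14, 11]
j=4: a[4]=18 > 11 → no swap
j=5: a[5]=7 ≤ 11 → i=2, swap a[2],a[5] → [10, 9, 7, 15, 18, 13, 6, 5, 16, 20, 4, 14, 11]
j=6: a[6]=6 ≤ 11 → i=3, swap a[3],a[6] → [10, 9, 7, 6, 18, 13, 15, 5, 16, 20, 4, 14, 11]
j=7: a[7]=5 ≤ 11 → i=4, swap a[4],a[7] → [10, 9, 7, 6, 5, 13, 15, 18, 16, 20, 4, 14, 11]
j=8: a[8]=16 > 11 → no swap
j=9: a[9]=20 > 11 → no swap
j=10: a[10]=4 ≤ 11 → i=5, swap a[5],a[10] → [10, 9, 7, 6, 5, 4, 15, 18, 16, 20, 13, 14, 11]
j=11: a[11]=14 > 11 → no swap
final swap a[6],a[12] → [10, 9, 7, 6, 5, 4, 11, 18, 16, 20, 13, 14, 15]; return 6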